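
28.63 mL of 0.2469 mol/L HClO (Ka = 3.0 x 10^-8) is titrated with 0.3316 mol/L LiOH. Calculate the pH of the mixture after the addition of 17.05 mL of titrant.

Initial n(HClO) = 0.2469 x 0.02863 = 0.007069 mol.
n(LiOH) added = 0.3316 x 0.01705 = 0.005654 mol, converting that many moles of HClO to ClO-.
Remaining n(HClO) = 0.001415 mol; n(ClO-) = 0.005654 mol.
By Henderson-Hasselbalch, pH = pKa + log([A^-]/[HA]) = 7.52 + log(0.005654/0.001415) = 7.52 + (+0.60) = 8.12.

8.12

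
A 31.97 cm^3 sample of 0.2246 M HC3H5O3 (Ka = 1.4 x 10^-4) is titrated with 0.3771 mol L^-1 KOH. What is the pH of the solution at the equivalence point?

8.50

n(HC3H5O3) = 0.2246 x 0.03197 = 0.007180 mol; V(KOH) at equivalence = 0.007180/0.3771 = 0.01904 L.
At equivalence all the acid is converted to C3H5O3-; total volume = 0.03197 + 0.01904 = 0.05101 L, so [C3H5O3-] = 0.007180/0.05101 = 0.1408 M.
Kb = Kw/Ka = 1.0e-14 / 1.4 x 10^-4 = 7.14e-11.
[OH^-] = sqrt(Kb x [C3H5O3-]) = sqrt(7.14e-11 x 0.1408) = 3.17e-6 M.
pOH = 5.50, so pH = 14.00 - 5.50 = 8.50.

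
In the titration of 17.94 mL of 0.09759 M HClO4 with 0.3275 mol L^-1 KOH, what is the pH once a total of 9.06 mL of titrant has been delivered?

12.65

n(acid) = 0.09759 x 0.01794 = 0.001751 mol; n(KOH) added = 0.3275 x 0.009060 = 0.002967 mol.
Base is in excess by 0.002967 - 0.001751 = 0.001216 mol in a total volume of 0.02700 L.
[OH^-] = 0.001216/0.02700 = 0.04505 M, so pOH = 1.35 and pH = 14.00 - 1.35 = 12.65.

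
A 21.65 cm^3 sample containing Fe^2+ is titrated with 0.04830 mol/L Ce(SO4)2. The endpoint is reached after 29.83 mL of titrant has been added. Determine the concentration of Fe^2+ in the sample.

n(Ce(SO4)2) = 0.04830 x 0.02983 = 0.001441 mol.
From the balanced equation, 1 mol Ce(SO4)2 reacts with 1 mol Fe^2+, so n(Fe^2+) = 0.001441 x 1/1 = 0.001441 mol.
[Fe^2+] = 0.001441 / 0.02165 L = 0.0665 M.

0.0665 M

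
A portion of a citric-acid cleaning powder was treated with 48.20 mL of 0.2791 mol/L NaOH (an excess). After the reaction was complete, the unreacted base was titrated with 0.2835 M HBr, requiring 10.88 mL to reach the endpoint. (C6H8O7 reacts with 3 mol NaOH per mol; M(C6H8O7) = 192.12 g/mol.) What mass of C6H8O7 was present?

Total n(NaOH) added = 0.2791 x 0.04820 = 0.01345 mol.
n(HBr) used = 0.2835 x 0.01088 = 0.003084 mol, which equals the excess n(NaOH).
So n(NaOH) consumed by the sample = 0.01345 - 0.003084 = 0.01037 mol.
n(C6H8O7) = 0.01037 / 3 = 0.003456 mol.
mass = 0.003456 mol x 192.12 g/mol = 0.664 g.

0.664 g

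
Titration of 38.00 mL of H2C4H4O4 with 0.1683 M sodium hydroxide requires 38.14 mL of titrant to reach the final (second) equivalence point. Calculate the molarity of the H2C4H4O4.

n(NaOH) = 0.1683 x 0.03814 = 0.006419 mol.
At the final (second) equivalence point, 2 mol OH^- react per mol H2C4H4O4, so n(H2C4H4O4) = 0.006419 / 2 = 0.003209 mol.
[H2C4H4O4] = 0.003209 / 0.03800 L = 0.0845 M.

0.0845 M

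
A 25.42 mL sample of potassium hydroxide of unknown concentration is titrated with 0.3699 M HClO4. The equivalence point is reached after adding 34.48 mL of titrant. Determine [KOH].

n(HClO4) delivered = 0.3699 x 0.03448 = 0.01275 mol.
For a 1:1 reaction, n(KOH) = 0.01275 mol.
[KOH] = 0.01275 mol / 0.02542 L = 0.502 M.

0.502 M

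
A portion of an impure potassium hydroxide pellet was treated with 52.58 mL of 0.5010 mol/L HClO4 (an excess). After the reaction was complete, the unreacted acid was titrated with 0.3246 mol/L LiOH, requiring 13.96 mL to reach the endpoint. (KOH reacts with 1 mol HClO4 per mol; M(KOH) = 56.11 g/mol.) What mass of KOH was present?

Total n(HClO4) added = 0.5010 x 0.05258 = 0.02634 mol.
n(LiOH) used = 0.3246 x 0.01396 = 0.004531 mol, which equals the excess n(HClO4).
So n(HClO4) consumed by the sample = 0.02634 - 0.004531 = 0.02181 mol.
n(KOH) = 0.02181 / 1 = 0.02181 mol.
mass = 0.02181 mol x 56.11 g/mol = 1.22 g.

1.22 g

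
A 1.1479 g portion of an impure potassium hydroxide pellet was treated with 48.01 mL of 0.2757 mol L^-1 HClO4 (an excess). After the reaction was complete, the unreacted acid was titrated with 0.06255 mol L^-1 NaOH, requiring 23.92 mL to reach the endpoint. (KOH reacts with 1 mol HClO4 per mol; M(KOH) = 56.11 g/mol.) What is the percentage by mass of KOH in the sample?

57.4%

Total n(HClO4) added = 0.2757 x 0.04801 = 0.01324 mol.
n(NaOH) used = 0.06255 x 0.02392 = 0.001496 mol, which equals the excess n(HClO4).
So n(HClO4) consumed by the sample = 0.01324 - 0.001496 = 0.01174 mol.
n(KOH) = 0.01174 / 1 = 0.01174 mol.
mass KOH = 0.01174 x 56.11 = 0.6587 g, so %KOH = 0.6587/1.1479 x 100 = 57.4%.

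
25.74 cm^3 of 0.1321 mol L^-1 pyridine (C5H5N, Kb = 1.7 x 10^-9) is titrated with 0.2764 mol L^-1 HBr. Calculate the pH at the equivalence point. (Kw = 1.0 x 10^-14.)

n(C5H5N) = 0.1321 x 0.02574 = 0.003400 mol; V(HBr) at equivalence = 0.003400/0.2764 = 0.01230 L.
At equivalence the base is fully converted to C5H5NH+; total volume = 0.03804 L, so [C5H5NH+] = 0.003400/0.03804 = 0.08938 M.
Ka(C5H5NH+) = Kw/Kb = 1.0e-14 / 1.7 x 10^-9 = 5.88e-6.
[H^+] = sqrt(Ka x [C5H5NH+]) = sqrt(5.88e-6 x 0.08938) = 0.000725 M.
pH = -log(0.000725) = 3.14.

3.14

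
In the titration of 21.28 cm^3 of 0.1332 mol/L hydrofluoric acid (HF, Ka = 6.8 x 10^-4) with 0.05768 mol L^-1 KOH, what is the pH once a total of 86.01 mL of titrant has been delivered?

n(acid) = 0.1332 x 0.02128 = 0.002834 mol; n(KOH) added = 0.05768 x 0.08601 = 0.004961 mol.
Base is in excess by 0.004961 - 0.002834 = 0.002127 mol in a total volume of 0.1073 L.
[OH^-] = 0.002127/0.1073 = 0.01982 M, so pOH = 1.70 and pH = 14.00 - 1.70 = 12.30.

12.30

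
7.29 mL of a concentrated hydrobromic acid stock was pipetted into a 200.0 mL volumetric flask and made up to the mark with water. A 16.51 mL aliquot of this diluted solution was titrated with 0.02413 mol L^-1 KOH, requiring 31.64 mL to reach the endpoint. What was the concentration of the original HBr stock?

1.27 M

n(KOH) = 0.02413 x 0.03164 = 0.0007635 mol.
n(HBr) in the aliquot = 0.0007635 mol.
[diluted HBr] = 0.0007635 / 0.01651 = 0.04624 M.
Dilution factor = 200.0/7.290 = 27.43, so [stock] = 0.04624 x 27.43 = 1.27 M.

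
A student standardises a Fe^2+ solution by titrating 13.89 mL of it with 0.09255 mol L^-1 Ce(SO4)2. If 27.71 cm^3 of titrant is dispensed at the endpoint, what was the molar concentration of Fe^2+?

n(Ce(SO4)2) = 0.09255 x 0.02771 = 0.002565 mol.
From the balanced equation, 1 mol Ce(SO4)2 reacts with 1 mol Fe^2+, so n(Fe^2+) = 0.002565 x 1/1 = 0.002565 mol.
[Fe^2+] = 0.002565 / 0.01389 L = 0.185 M.

0.185 M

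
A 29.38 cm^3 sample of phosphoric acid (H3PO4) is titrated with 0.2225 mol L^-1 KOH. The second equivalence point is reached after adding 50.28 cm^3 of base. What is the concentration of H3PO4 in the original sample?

0.190 M

n(KOH) = 0.2225 x 0.05028 = 0.01119 mol.
At the second equivalence point, 2 mol OH^- react per mol H3PO4, so n(H3PO4) = 0.01119 / 2 = 0.005594 mol.
[H3PO4] = 0.005594 / 0.02938 L = 0.190 M.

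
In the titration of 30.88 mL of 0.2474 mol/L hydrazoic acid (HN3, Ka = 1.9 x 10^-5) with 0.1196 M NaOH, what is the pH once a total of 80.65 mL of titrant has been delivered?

n(acid) = 0.2474 x 0.03088 = 0.007640 mol; n(NaOH) added = 0.1196 x 0.08065 = 0.009646 mol.
Base is in excess by 0.009646 - 0.007640 = 0.002006 mol in a total volume of 0.1115 L.
[OH^-] = 0.002006/0.1115 = 0.01799 M, so pOH = 1.75 and pH = 14.00 - 1.75 = 12.25.

12.25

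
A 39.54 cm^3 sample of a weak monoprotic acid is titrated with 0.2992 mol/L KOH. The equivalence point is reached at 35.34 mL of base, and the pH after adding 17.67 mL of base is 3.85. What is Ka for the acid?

1.4 x 10^-4

17.67 mL is half of the equivalence volume, so this is the half-equivalence point where [HA] = [A^-].
At half-equivalence pH = pKa, so pKa = 3.85.
Ka = 10^(-3.85) = 1.4 x 10^-4.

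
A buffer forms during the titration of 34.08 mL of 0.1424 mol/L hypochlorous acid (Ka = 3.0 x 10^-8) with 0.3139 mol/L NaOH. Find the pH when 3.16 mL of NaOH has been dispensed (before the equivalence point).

Initial n(HClO) = 0.1424 x 0.03408 = 0.004853 mol.
n(NaOH) added = 0.3139 x 0.003160 = 0.0009919 mol, converting that many moles of HClO to ClO-.
Remaining n(HClO) = 0.003861 mol; n(ClO-) = 0.0009919 mol.
By Henderson-Hasselbalch, pH = pKa + log([A^-]/[HA]) = 7.52 + log(0.0009919/0.003861) = 7.52 + (-0.59) = 6.93.

6.93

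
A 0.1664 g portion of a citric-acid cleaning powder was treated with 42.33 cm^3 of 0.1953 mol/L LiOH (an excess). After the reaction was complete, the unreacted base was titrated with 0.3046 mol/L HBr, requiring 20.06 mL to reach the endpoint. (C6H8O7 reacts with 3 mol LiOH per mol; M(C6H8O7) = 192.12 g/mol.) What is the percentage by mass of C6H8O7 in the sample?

Total n(LiOH) added = 0.1953 x 0.04233 = 0.008267 mol.
n(HBr) used = 0.3046 x 0.02006 = 0.006110 mol, which equals the excess n(LiOH).
So n(LiOH) consumed by the sample = 0.008267 - 0.006110 = 0.002157 mol.
n(C6H8O7) = 0.002157 / 3 = 0.0007189 mol.
mass C6H8O7 = 0.0007189 x 192.12 = 0.1381 g, so %C6H8O7 = 0.1381/0.1664 x 100 = 83.0%.

83.0%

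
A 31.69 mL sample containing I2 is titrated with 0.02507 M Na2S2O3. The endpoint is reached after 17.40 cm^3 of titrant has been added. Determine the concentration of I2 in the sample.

0.00688 M

n(Na2S2O3) = 0.02507 x 0.01740 = 0.0004362 mol.
From the balanced equation, 2 mol Na2S2O3 reacts with 1 mol I2, so n(I2) = 0.0004362 x 1/2 = 0.0002181 mol.
[I2] = 0.0002181 / 0.03169 L = 0.00688 M.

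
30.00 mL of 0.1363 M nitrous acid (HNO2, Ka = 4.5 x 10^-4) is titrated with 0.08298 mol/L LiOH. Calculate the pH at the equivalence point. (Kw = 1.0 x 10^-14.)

8.03

n(HNO2) = 0.1363 x 0.03000 = 0.004089 mol; V(LiOH) at equivalence = 0.004089/0.08298 = 0.04928 L.
At equivalence all the acid is converted to NO2-; total volume = 0.03000 + 0.04928 = 0.07928 L, so [NO2-] = 0.004089/0.07928 = 0.05158 M.
Kb = Kw/Ka = 1.0e-14 / 4.5 x 10^-4 = 2.22e-11.
[OH^-] = sqrt(Kb x [NO2-]) = sqrt(2.22e-11 x 0.05158) = 1.07e-6 M.
pOH = 5.97, so pH = 14.00 - 5.97 = 8.03.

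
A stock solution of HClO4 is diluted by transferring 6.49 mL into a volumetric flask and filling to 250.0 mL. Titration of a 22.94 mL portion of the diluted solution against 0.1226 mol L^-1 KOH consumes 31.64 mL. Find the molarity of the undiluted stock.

n(KOH) = 0.1226 x 0.03164 = 0.003879 mol.
n(HClO4) in the aliquot = 0.003879 mol.
[diluted HClO4] = 0.003879 / 0.02294 = 0.1691 M.
Dilution factor = 250.0/6.490 = 38.52, so [stock] = 0.1691 x 38.52 = 6.51 M.

6.51 M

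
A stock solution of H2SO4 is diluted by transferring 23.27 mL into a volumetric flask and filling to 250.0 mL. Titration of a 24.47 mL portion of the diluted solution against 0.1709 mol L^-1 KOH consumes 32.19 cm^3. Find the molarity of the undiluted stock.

1.21 M

n(KOH) = 0.1709 x 0.03219 = 0.005501 mol.
n(H2SO4) in the aliquot = 0.005501 x 1/2 = 0.002751 mol.
[diluted H2SO4] = 0.002751 / 0.02447 = 0.1124 M.
Dilution factor = 250.0/23.27 = 10.74, so [stock] = 0.1124 x 10.74 = 1.21 M.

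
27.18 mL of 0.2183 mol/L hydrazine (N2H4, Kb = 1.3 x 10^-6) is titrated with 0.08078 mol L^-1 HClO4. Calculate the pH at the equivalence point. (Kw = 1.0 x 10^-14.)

4.67

n(N2H4) = 0.2183 x 0.02718 = 0.005933 mol; V(HClO4) at equivalence = 0.005933/0.08078 = 0.07345 L.
At equivalence the base is fully converted to N2H5+; total volume = 0.1006 L, so [N2H5+] = 0.005933/0.1006 = 0.05896 M.
Ka(N2H5+) = Kw/Kb = 1.0e-14 / 1.3 x 10^-6 = 7.69e-9.
[H^+] = sqrt(Ka x [N2H5+]) = sqrt(7.69e-9 x 0.05896) = 2.13e-5 M.
pH = -log(2.13e-5) = 4.67.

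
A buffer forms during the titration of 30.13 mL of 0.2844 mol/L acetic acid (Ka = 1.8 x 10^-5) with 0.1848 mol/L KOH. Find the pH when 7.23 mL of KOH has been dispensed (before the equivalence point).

4.01

Initial n(CH3COOH) = 0.2844 x 0.03013 = 0.008569 mol.
n(KOH) added = 0.1848 x 0.007230 = 0.001336 mol, converting that many moles of CH3COOH to CH3COO-.
Remaining n(CH3COOH) = 0.007233 mol; n(CH3COO-) = 0.001336 mol.
By Henderson-Hasselbalch, pH = pKa + log([A^-]/[HA]) = 4.74 + log(0.001336/0.007233) = 4.74 + (-0.73) = 4.01.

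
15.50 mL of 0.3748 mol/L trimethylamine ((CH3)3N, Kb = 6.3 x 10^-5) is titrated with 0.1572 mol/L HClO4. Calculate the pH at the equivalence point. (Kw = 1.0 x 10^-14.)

n((CH3)3N) = 0.3748 x 0.01550 = 0.005809 mol; V(HClO4) at equivalence = 0.005809/0.1572 = 0.03696 L.
At equivalence the base is fully converted to (CH3)3NH+; total volume = 0.05246 L, so [(CH3)3NH+] = 0.005809/0.05246 = 0.1107 M.
Ka((CH3)3NH+) = Kw/Kb = 1.0e-14 / 6.3 x 10^-5 = 1.59e-10.
[H^+] = sqrt(Ka x [(CH3)3NH+]) = sqrt(1.59e-10 x 0.1107) = 4.19e-6 M.
pH = -log(4.19e-6) = 5.38.

5.38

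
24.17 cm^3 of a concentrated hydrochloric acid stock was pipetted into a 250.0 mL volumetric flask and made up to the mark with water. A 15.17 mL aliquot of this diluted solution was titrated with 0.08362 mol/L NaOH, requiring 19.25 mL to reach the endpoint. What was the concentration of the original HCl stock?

n(NaOH) = 0.08362 x 0.01925 = 0.001610 mol.
n(HCl) in the aliquot = 0.001610 mol.
[diluted HCl] = 0.001610 / 0.01517 = 0.1061 M.
Dilution factor = 250.0/24.17 = 10.34, so [stock] = 0.1061 x 10.34 = 1.10 M.

1.10 M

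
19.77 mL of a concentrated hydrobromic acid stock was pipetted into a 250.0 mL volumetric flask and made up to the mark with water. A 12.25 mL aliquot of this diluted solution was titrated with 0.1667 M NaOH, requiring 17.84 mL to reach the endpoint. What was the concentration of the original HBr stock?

n(NaOH) = 0.1667 x 0.01784 = 0.002974 mol.
n(HBr) in the aliquot = 0.002974 mol.
[diluted HBr] = 0.002974 / 0.01225 = 0.2428 M.
Dilution factor = 250.0/19.77 = 12.65, so [stock] = 0.2428 x 12.65 = 3.07 M.

3.07 M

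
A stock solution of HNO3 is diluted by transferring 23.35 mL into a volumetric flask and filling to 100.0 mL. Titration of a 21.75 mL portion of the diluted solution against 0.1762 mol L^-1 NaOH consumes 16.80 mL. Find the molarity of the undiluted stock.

n(NaOH) = 0.1762 x 0.01680 = 0.002960 mol.
n(HNO3) in the aliquot = 0.002960 mol.
[diluted HNO3] = 0.002960 / 0.02175 = 0.1361 M.
Dilution factor = 100.0/23.35 = 4.283, so [stock] = 0.1361 x 4.283 = 0.583 M.

0.583 M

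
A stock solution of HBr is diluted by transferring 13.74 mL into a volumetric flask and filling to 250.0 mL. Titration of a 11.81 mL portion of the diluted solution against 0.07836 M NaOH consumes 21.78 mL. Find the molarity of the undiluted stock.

n(NaOH) = 0.07836 x 0.02178 = 0.001707 mol.
n(HBr) in the aliquot = 0.001707 mol.
[diluted HBr] = 0.001707 / 0.01181 = 0.1445 M.
Dilution factor = 250.0/13.74 = 18.20, so [stock] = 0.1445 x 18.20 = 2.63 M.

2.63 M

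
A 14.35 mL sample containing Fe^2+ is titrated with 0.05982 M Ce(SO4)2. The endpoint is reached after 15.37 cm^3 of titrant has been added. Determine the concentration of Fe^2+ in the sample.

n(Ce(SO4)2) = 0.05982 x 0.01537 = 0.0009194 mol.
From the balanced equation, 1 mol Ce(SO4)2 reacts with 1 mol Fe^2+, so n(Fe^2+) = 0.0009194 x 1/1 = 0.0009194 mol.
[Fe^2+] = 0.0009194 / 0.01435 L = 0.0641 M.

0.0641 M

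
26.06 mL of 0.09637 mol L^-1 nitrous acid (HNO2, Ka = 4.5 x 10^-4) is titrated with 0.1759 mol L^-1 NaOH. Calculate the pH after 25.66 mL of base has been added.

12.59

n(acid) = 0.09637 x 0.02606 = 0.002511 mol; n(NaOH) added = 0.1759 x 0.02566 = 0.004514 mol.
Base is in excess by 0.004514 - 0.002511 = 0.002002 mol in a total volume of 0.05172 L.
[OH^-] = 0.002002/0.05172 = 0.03871 M, so pOH = 1.41 and pH = 14.00 - 1.41 = 12.59.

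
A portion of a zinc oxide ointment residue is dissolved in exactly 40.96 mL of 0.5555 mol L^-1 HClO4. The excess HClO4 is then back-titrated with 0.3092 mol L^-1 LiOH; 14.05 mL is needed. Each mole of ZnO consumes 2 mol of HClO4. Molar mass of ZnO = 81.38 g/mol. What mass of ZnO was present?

0.749 g

Total n(HClO4) added = 0.5555 x 0.04096 = 0.02275 mol.
n(LiOH) used = 0.3092 x 0.01405 = 0.004344 mol, which equals the excess n(HClO4).
So n(HClO4) consumed by the sample = 0.02275 - 0.004344 = 0.01841 mol.
n(ZnO) = 0.01841 / 2 = 0.009205 mol.
mass = 0.009205 mol x 81.38 g/mol = 0.749 g.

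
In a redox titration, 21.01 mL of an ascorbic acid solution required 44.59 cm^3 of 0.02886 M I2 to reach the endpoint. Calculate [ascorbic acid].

0.0613 M

n(I2) = 0.02886 x 0.04459 = 0.001287 mol.
From the balanced equation, 1 mol I2 reacts with 1 mol ascorbic acid, so n(ascorbic acid) = 0.001287 x 1/1 = 0.001287 mol.
[ascorbic acid] = 0.001287 / 0.02101 L = 0.0613 M.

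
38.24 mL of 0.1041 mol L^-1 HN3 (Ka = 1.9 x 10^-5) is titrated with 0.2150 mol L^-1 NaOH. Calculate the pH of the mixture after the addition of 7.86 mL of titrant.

4.59

Initial n(HN3) = 0.1041 x 0.03824 = 0.003981 mol.
n(NaOH) added = 0.2150 x 0.007860 = 0.001690 mol, converting that many moles of HN3 to N3-.
Remaining n(HN3) = 0.002291 mol; n(N3-) = 0.001690 mol.
By Henderson-Hasselbalch, pH = pKa + log([A^-]/[HA]) = 4.72 + log(0.001690/0.002291) = 4.72 + (-0.13) = 4.59.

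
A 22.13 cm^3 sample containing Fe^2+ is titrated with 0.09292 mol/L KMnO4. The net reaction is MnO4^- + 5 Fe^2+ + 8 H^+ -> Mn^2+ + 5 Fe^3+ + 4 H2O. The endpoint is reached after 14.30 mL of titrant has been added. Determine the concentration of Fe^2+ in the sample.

n(KMnO4) = 0.09292 x 0.01430 = 0.001329 mol.
From the balanced equation, 1 mol KMnO4 reacts with 5 mol Fe^2+, so n(Fe^2+) = 0.001329 x 5/1 = 0.006644 mol.
[Fe^2+] = 0.006644 / 0.02213 L = 0.300 M.

0.300 M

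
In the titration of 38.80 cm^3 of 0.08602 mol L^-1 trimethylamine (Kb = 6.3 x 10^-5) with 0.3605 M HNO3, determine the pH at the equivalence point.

n((CH3)3N) = 0.08602 x 0.03880 = 0.003338 mol; V(HNO3) at equivalence = 0.003338/0.3605 = 0.009258 L.
At equivalence the base is fully converted to (CH3)3NH+; total volume = 0.04806 L, so [(CH3)3NH+] = 0.003338/0.04806 = 0.06945 M.
Ka((CH3)3NH+) = Kw/Kb = 1.0e-14 / 6.3 x 10^-5 = 1.59e-10.
[H^+] = sqrt(Ka x [(CH3)3NH+]) = sqrt(1.59e-10 x 0.06945) = 3.32e-6 M.
pH = -log(3.32e-6) = 5.48.

5.48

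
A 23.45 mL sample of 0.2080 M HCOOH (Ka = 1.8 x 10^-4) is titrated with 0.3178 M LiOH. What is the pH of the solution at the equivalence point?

n(HCOOH) = 0.2080 x 0.02345 = 0.004878 mol; V(LiOH) at equivalence = 0.004878/0.3178 = 0.01535 L.
At equivalence all the acid is converted to HCOO-; total volume = 0.02345 + 0.01535 = 0.03880 L, so [HCOO-] = 0.004878/0.03880 = 0.1257 M.
Kb = Kw/Ka = 1.0e-14 / 1.8 x 10^-4 = 5.56e-11.
[OH^-] = sqrt(Kb x [HCOO-]) = sqrt(5.56e-11 x 0.1257) = 2.64e-6 M.
pOH = 5.58, so pH = 14.00 - 5.58 = 8.42.

8.42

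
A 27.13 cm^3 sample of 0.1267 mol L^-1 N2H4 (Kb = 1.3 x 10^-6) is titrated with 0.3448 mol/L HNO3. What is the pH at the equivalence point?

n(N2H4) = 0.1267 x 0.02713 = 0.003437 mol; V(HNO3) at equivalence = 0.003437/0.3448 = 0.009969 L.
At equivalence the base is fully converted to N2H5+; total volume = 0.03710 L, so [N2H5+] = 0.003437/0.03710 = 0.09265 M.
Ka(N2H5+) = Kw/Kb = 1.0e-14 / 1.3 x 10^-6 = 7.69e-9.
[H^+] = sqrt(Ka x [N2H5+]) = sqrt(7.69e-9 x 0.09265) = 2.67e-5 M.
pH = -log(2.67e-5) = 4.57.

4.57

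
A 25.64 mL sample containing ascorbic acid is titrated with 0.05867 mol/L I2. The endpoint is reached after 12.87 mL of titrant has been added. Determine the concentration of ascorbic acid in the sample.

0.0294 M

n(I2) = 0.05867 x 0.01287 = 0.0007551 mol.
From the balanced equation, 1 mol I2 reacts with 1 mol ascorbic acid, so n(ascorbic acid) = 0.0007551 x 1/1 = 0.0007551 mol.
[ascorbic acid] = 0.0007551 / 0.02564 L = 0.0294 M.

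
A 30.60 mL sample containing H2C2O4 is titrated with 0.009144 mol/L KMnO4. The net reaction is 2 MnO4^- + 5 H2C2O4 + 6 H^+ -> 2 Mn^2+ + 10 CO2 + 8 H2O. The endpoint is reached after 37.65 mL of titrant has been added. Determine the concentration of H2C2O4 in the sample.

n(KMnO4) = 0.009144 x 0.03765 = 0.0003443 mol.
From the balanced equation, 2 mol KMnO4 reacts with 5 mol H2C2O4, so n(H2C2O4) = 0.0003443 x 5/2 = 0.0008607 mol.
[H2C2O4] = 0.0008607 / 0.03060 L = 0.0281 M.

0.0281 M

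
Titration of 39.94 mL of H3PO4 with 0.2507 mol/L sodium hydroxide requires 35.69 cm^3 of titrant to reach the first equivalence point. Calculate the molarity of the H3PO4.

n(NaOH) = 0.2507 x 0.03569 = 0.008947 mol.
At the first equivalence point, 1 mol OH^- react per mol H3PO4, so n(H3PO4) = 0.008947 / 1 = 0.008947 mol.
[H3PO4] = 0.008947 / 0.03994 L = 0.224 M.

0.224 M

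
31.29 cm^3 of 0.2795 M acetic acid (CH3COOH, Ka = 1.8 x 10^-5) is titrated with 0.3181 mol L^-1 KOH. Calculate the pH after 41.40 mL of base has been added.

n(acid) = 0.2795 x 0.03129 = 0.008746 mol; n(KOH) added = 0.3181 x 0.04140 = 0.01317 mol.
Base is in excess by 0.01317 - 0.008746 = 0.004424 mol in a total volume of 0.07269 L.
[OH^-] = 0.004424/0.07269 = 0.06086 M, so pOH = 1.22 and pH = 14.00 - 1.22 = 12.78.

12.78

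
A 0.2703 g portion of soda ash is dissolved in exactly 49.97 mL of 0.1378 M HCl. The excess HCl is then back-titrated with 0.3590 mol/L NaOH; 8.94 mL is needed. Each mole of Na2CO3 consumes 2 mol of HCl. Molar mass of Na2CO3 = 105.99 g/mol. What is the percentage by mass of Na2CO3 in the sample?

Total n(HCl) added = 0.1378 x 0.04997 = 0.006886 mol.
n(NaOH) used = 0.3590 x 0.008940 = 0.003209 mol, which equals the excess n(HCl).
So n(HCl) consumed by the sample = 0.006886 - 0.003209 = 0.003676 mol.
n(Na2CO3) = 0.003676 / 2 = 0.001838 mol.
mass Na2CO3 = 0.001838 x 105.99 = 0.1948 g, so %Na2CO3 = 0.1948/0.2703 x 100 = 72.1%.

72.1%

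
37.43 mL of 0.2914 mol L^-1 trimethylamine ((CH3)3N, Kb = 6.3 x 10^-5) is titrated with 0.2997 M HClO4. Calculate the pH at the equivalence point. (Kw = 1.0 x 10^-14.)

n((CH3)3N) = 0.2914 x 0.03743 = 0.01091 mol; V(HClO4) at equivalence = 0.01091/0.2997 = 0.03639 L.
At equivalence the base is fully converted to (CH3)3NH+; total volume = 0.07382 L, so [(CH3)3NH+] = 0.01091/0.07382 = 0.1477 M.
Ka((CH3)3NH+) = Kw/Kb = 1.0e-14 / 6.3 x 10^-5 = 1.59e-10.
[H^+] = sqrt(Ka x [(CH3)3NH+]) = sqrt(1.59e-10 x 0.1477) = 4.84e-6 M.
pH = -log(4.84e-6) = 5.31.

5.31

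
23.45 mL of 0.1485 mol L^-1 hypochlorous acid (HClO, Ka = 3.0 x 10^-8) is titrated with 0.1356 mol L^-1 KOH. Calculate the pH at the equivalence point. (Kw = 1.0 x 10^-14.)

n(HClO) = 0.1485 x 0.02345 = 0.003482 mol; V(KOH) at equivalence = 0.003482/0.1356 = 0.02568 L.
At equivalence all the acid is converted to ClO-; total volume = 0.02345 + 0.02568 = 0.04913 L, so [ClO-] = 0.003482/0.04913 = 0.07088 M.
Kb = Kw/Ka = 1.0e-14 / 3.0 x 10^-8 = 3.33e-7.
[OH^-] = sqrt(Kb x [ClO-]) = sqrt(3.33e-7 x 0.07088) = 0.000154 M.
pOH = 3.81, so pH = 14.00 - 3.81 = 10.19.

10.19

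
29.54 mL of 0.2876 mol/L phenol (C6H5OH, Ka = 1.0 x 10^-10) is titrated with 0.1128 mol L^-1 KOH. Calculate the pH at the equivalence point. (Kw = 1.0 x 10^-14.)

11.45

n(C6H5OH) = 0.2876 x 0.02954 = 0.008496 mol; V(KOH) at equivalence = 0.008496/0.1128 = 0.07532 L.
At equivalence all the acid is converted to C6H5O-; total volume = 0.02954 + 0.07532 = 0.1049 L, so [C6H5O-] = 0.008496/0.1049 = 0.08102 M.
Kb = Kw/Ka = 1.0e-14 / 1.0 x 10^-10 = 0.000100.
[OH^-] = sqrt(Kb x [C6H5O-]) = sqrt(0.000100 x 0.08102) = 0.00285 M.
pOH = 2.55, so pH = 14.00 - 2.55 = 11.45.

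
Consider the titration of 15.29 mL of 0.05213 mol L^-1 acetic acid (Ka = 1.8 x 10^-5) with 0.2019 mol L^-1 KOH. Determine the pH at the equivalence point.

8.68

n(CH3COOH) = 0.05213 x 0.01529 = 0.0007971 mol; V(KOH) at equivalence = 0.0007971/0.2019 = 0.003948 L.
At equivalence all the acid is converted to CH3COO-; total volume = 0.01529 + 0.003948 = 0.01924 L, so [CH3COO-] = 0.0007971/0.01924 = 0.04143 M.
Kb = Kw/Ka = 1.0e-14 / 1.8 x 10^-5 = 5.56e-10.
[OH^-] = sqrt(Kb x [CH3COO-]) = sqrt(5.56e-10 x 0.04143) = 4.80e-6 M.
pOH = 5.32, so pH = 14.00 - 5.32 = 8.68.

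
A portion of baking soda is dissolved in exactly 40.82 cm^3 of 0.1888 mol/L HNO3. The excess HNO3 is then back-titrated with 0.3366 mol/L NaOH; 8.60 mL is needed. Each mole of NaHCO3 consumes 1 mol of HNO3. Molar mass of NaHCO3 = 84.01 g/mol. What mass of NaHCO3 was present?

0.404 g

Total n(HNO3) added = 0.1888 x 0.04082 = 0.007707 mol.
n(NaOH) used = 0.3366 x 0.008600 = 0.002895 mol, which equals the excess n(HNO3).
So n(HNO3) consumed by the sample = 0.007707 - 0.002895 = 0.004812 mol.
n(NaHCO3) = 0.004812 / 1 = 0.004812 mol.
mass = 0.004812 mol x 84.01 g/mol = 0.404 g.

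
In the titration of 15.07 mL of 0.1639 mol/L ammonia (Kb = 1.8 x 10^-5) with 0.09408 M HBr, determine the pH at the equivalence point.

n(NH3) = 0.1639 x 0.01507 = 0.002470 mol; V(HBr) at equivalence = 0.002470/0.09408 = 0.02625 L.
At equivalence the base is fully converted to NH4+; total volume = 0.04132 L, so [NH4+] = 0.002470/0.04132 = 0.05977 M.
Ka(NH4+) = Kw/Kb = 1.0e-14 / 1.8 x 10^-5 = 5.56e-10.
[H^+] = sqrt(Ka x [NH4+]) = sqrt(5.56e-10 x 0.05977) = 5.76e-6 M.
pH = -log(5.76e-6) = 5.24.

5.24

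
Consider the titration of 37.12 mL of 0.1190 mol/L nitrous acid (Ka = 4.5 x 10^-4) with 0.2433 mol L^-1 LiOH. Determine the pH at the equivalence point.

8.12

n(HNO2) = 0.1190 x 0.03712 = 0.004417 mol; V(LiOH) at equivalence = 0.004417/0.2433 = 0.01816 L.
At equivalence all the acid is converted to NO2-; total volume = 0.03712 + 0.01816 = 0.05528 L, so [NO2-] = 0.004417/0.05528 = 0.07991 M.
Kb = Kw/Ka = 1.0e-14 / 4.5 x 10^-4 = 2.22e-11.
[OH^-] = sqrt(Kb x [NO2-]) = sqrt(2.22e-11 x 0.07991) = 1.33e-6 M.
pOH = 5.88, so pH = 14.00 - 5.88 = 8.12.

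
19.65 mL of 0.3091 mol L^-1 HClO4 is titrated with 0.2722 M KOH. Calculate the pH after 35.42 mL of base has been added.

12.81

n(acid) = 0.3091 x 0.01965 = 0.006074 mol; n(KOH) added = 0.2722 x 0.03542 = 0.009641 mol.
Base is in excess by 0.009641 - 0.006074 = 0.003568 mol in a total volume of 0.05507 L.
[OH^-] = 0.003568/0.05507 = 0.06478 M, so pOH = 1.19 and pH = 14.00 - 1.19 = 12.81.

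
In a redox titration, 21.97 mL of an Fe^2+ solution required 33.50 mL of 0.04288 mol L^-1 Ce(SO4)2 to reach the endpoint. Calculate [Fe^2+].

n(Ce(SO4)2) = 0.04288 x 0.03350 = 0.001436 mol.
From the balanced equation, 1 mol Ce(SO4)2 reacts with 1 mol Fe^2+, so n(Fe^2+) = 0.001436 x 1/1 = 0.001436 mol.
[Fe^2+] = 0.001436 / 0.02197 L = 0.0654 M.

0.0654 M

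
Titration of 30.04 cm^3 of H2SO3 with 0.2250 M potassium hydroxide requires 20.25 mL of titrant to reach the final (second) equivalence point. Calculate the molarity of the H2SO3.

n(KOH) = 0.2250 x 0.02025 = 0.004556 mol.
At the final (second) equivalence point, 2 mol OH^- react per mol H2SO3, so n(H2SO3) = 0.004556 / 2 = 0.002278 mol.
[H2SO3] = 0.002278 / 0.03004 L = 0.0758 M.

0.0758 M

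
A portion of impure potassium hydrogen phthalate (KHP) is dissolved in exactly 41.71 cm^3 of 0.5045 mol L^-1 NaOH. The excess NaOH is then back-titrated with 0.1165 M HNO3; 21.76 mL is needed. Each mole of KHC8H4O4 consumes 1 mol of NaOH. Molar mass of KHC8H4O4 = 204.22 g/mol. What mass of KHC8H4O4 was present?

3.78 g

Total n(NaOH) added = 0.5045 x 0.04171 = 0.02104 mol.
n(HNO3) used = 0.1165 x 0.02176 = 0.002535 mol, which equals the excess n(NaOH).
So n(NaOH) consumed by the sample = 0.02104 - 0.002535 = 0.01851 mol.
n(KHC8H4O4) = 0.01851 / 1 = 0.01851 mol.
mass = 0.01851 mol x 204.22 g/mol = 3.78 g.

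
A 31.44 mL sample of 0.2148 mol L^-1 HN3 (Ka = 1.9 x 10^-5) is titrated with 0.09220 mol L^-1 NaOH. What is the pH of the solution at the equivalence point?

n(HN3) = 0.2148 x 0.03144 = 0.006753 mol; V(NaOH) at equivalence = 0.006753/0.09220 = 0.07325 L.
At equivalence all the acid is converted to N3-; total volume = 0.03144 + 0.07325 = 0.1047 L, so [N3-] = 0.006753/0.1047 = 0.06451 M.
Kb = Kw/Ka = 1.0e-14 / 1.9 x 10^-5 = 5.26e-10.
[OH^-] = sqrt(Kb x [N3-]) = sqrt(5.26e-10 x 0.06451) = 5.83e-6 M.
pOH = 5.23, so pH = 14.00 - 5.23 = 8.77.

8.77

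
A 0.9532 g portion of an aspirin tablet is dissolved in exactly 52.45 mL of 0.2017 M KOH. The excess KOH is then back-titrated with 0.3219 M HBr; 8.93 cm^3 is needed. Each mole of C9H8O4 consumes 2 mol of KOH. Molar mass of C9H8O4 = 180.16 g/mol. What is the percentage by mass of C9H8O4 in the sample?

72.8%

Total n(KOH) added = 0.2017 x 0.05245 = 0.01058 mol.
n(HBr) used = 0.3219 x 0.008930 = 0.002875 mol, which equals the excess n(KOH).
So n(KOH) consumed by the sample = 0.01058 - 0.002875 = 0.007705 mol.
n(C9H8O4) = 0.007705 / 2 = 0.003852 mol.
mass C9H8O4 = 0.003852 x 180.16 = 0.6940 g, so %C9H8O4 = 0.6940/0.9532 x 100 = 72.8%.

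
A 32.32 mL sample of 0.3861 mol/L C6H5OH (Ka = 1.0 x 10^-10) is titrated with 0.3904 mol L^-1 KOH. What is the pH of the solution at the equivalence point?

11.64

n(C6H5OH) = 0.3861 x 0.03232 = 0.01248 mol; V(KOH) at equivalence = 0.01248/0.3904 = 0.03196 L.
At equivalence all the acid is converted to C6H5O-; total volume = 0.03232 + 0.03196 = 0.06428 L, so [C6H5O-] = 0.01248/0.06428 = 0.1941 M.
Kb = Kw/Ka = 1.0e-14 / 1.0 x 10^-10 = 0.000100.
[OH^-] = sqrt(Kb x [C6H5O-]) = sqrt(0.000100 x 0.1941) = 0.00441 M.
pOH = 2.36, so pH = 14.00 - 2.36 = 11.64.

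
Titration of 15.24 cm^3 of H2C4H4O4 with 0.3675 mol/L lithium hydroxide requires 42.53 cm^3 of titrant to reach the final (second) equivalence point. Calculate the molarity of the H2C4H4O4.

n(LiOH) = 0.3675 x 0.04253 = 0.01563 mol.
At the final (second) equivalence point, 2 mol OH^- react per mol H2C4H4O4, so n(H2C4H4O4) = 0.01563 / 2 = 0.007815 mol.
[H2C4H4O4] = 0.007815 / 0.01524 L = 0.513 M.

0.513 M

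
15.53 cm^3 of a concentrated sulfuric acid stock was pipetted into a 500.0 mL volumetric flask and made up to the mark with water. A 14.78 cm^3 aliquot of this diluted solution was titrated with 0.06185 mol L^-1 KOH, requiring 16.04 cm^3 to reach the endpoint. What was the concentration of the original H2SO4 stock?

1.08 M

n(KOH) = 0.06185 x 0.01604 = 0.0009921 mol.
n(H2SO4) in the aliquot = 0.0009921 x 1/2 = 0.0004960 mol.
[diluted H2SO4] = 0.0004960 / 0.01478 = 0.03356 M.
Dilution factor = 500.0/15.53 = 32.20, so [stock] = 0.03356 x 32.20 = 1.08 M.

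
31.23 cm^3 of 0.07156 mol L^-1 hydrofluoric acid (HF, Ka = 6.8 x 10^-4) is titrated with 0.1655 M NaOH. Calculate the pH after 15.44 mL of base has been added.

11.84

n(acid) = 0.07156 x 0.03123 = 0.002235 mol; n(NaOH) added = 0.1655 x 0.01544 = 0.002555 mol.
Base is in excess by 0.002555 - 0.002235 = 0.0003205 mol in a total volume of 0.04667 L.
[OH^-] = 0.0003205/0.04667 = 0.006867 M, so pOH = 2.16 and pH = 14.00 - 2.16 = 11.84.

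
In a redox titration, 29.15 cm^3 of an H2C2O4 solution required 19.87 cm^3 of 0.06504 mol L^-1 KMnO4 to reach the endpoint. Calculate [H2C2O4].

n(KMnO4) = 0.06504 x 0.01987 = 0.001292 mol.
From the balanced equation, 2 mol KMnO4 reacts with 5 mol H2C2O4, so n(H2C2O4) = 0.001292 x 5/2 = 0.003231 mol.
[H2C2O4] = 0.003231 / 0.02915 L = 0.111 M.

0.111 M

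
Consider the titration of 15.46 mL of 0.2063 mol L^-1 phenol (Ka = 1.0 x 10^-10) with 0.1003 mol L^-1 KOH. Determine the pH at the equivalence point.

11.41

n(C6H5OH) = 0.2063 x 0.01546 = 0.003189 mol; V(KOH) at equivalence = 0.003189/0.1003 = 0.03180 L.
At equivalence all the acid is converted to C6H5O-; total volume = 0.01546 + 0.03180 = 0.04726 L, so [C6H5O-] = 0.003189/0.04726 = 0.06749 M.
Kb = Kw/Ka = 1.0e-14 / 1.0 x 10^-10 = 0.000100.
[OH^-] = sqrt(Kb x [C6H5O-]) = sqrt(0.000100 x 0.06749) = 0.00260 M.
pOH = 2.59, so pH = 14.00 - 2.59 = 11.41.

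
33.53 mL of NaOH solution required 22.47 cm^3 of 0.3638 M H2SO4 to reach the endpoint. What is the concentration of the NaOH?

0.488 M

n(H2SO4) delivered = 0.3638 x 0.02247 = 0.008175 mol.
The reaction is 2 NaOH + 1 H2SO4, so n(NaOH) = 0.008175 x 2/1 = 0.01635 mol.
[NaOH] = 0.01635 mol / 0.03353 L = 0.488 M.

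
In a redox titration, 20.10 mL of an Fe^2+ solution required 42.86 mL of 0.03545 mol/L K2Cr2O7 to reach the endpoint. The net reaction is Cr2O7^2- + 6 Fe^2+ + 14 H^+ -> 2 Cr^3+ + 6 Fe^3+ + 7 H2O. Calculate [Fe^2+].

0.454 M

n(K2Cr2O7) = 0.03545 x 0.04286 = 0.001519 mol.
From the balanced equation, 1 mol K2Cr2O7 reacts with 6 mol Fe^2+, so n(Fe^2+) = 0.001519 x 6/1 = 0.009116 mol.
[Fe^2+] = 0.009116 / 0.02010 L = 0.454 M.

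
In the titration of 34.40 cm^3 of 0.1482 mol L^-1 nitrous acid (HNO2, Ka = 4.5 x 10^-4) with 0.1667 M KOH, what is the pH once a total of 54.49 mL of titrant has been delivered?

12.65

n(acid) = 0.1482 x 0.03440 = 0.005098 mol; n(KOH) added = 0.1667 x 0.05449 = 0.009083 mol.
Base is in excess by 0.009083 - 0.005098 = 0.003985 mol in a total volume of 0.08889 L.
[OH^-] = 0.003985/0.08889 = 0.04484 M, so pOH = 1.35 and pH = 14.00 - 1.35 = 12.65.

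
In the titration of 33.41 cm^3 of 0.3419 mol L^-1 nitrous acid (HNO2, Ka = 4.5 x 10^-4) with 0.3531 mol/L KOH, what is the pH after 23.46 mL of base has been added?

Initial n(HNO2) = 0.3419 x 0.03341 = 0.01142 mol.
n(KOH) added = 0.3531 x 0.02346 = 0.008284 mol, converting that many moles of HNO2 to NO2-.
Remaining n(HNO2) = 0.003139 mol; n(NO2-) = 0.008284 mol.
By Henderson-Hasselbalch, pH = pKa + log([A^-]/[HA]) = 3.35 + log(0.008284/0.003139) = 3.35 + (+0.42) = 3.77.

3.77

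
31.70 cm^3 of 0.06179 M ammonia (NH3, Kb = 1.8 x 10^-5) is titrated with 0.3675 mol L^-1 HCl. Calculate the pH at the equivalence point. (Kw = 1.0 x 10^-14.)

n(NH3) = 0.06179 x 0.03170 = 0.001959 mol; V(HCl) at equivalence = 0.001959/0.3675 = 0.005330 L.
At equivalence the base is fully converted to NH4+; total volume = 0.03703 L, so [NH4+] = 0.001959/0.03703 = 0.05290 M.
Ka(NH4+) = Kw/Kb = 1.0e-14 / 1.8 x 10^-5 = 5.56e-10.
[H^+] = sqrt(Ka x [NH4+]) = sqrt(5.56e-10 x 0.05290) = 5.42e-6 M.
pH = -log(5.42e-6) = 5.27.

5.27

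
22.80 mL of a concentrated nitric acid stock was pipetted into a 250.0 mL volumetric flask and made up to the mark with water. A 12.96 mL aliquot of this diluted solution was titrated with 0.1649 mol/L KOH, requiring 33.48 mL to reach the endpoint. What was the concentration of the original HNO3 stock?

n(KOH) = 0.1649 x 0.03348 = 0.005521 mol.
n(HNO3) in the aliquot = 0.005521 mol.
[diluted HNO3] = 0.005521 / 0.01296 = 0.4260 M.
Dilution factor = 250.0/22.80 = 10.96, so [stock] = 0.4260 x 10.96 = 4.67 M.

4.67 M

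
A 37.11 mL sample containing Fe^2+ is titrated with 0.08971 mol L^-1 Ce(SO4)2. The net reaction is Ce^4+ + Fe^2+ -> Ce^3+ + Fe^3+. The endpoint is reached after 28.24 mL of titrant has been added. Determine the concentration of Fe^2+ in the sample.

0.0683 M

n(Ce(SO4)2) = 0.08971 x 0.02824 = 0.002533 mol.
From the balanced equation, 1 mol Ce(SO4)2 reacts with 1 mol Fe^2+, so n(Fe^2+) = 0.002533 x 1/1 = 0.002533 mol.
[Fe^2+] = 0.002533 / 0.03711 L = 0.0683 M.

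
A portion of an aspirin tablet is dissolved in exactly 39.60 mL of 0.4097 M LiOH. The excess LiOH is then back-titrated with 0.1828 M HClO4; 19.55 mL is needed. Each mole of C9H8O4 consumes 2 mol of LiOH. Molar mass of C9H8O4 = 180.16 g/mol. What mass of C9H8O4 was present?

1.14 g

Total n(LiOH) added = 0.4097 x 0.03960 = 0.01622 mol.
n(HClO4) used = 0.1828 x 0.01955 = 0.003574 mol, which equals the excess n(LiOH).
So n(LiOH) consumed by the sample = 0.01622 - 0.003574 = 0.01265 mol.
n(C9H8O4) = 0.01265 / 2 = 0.006325 mol.
mass = 0.006325 mol x 180.16 g/mol = 1.14 g.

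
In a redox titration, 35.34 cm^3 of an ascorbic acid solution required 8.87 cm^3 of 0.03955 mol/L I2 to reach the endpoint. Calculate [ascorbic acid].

0.00993 M

n(I2) = 0.03955 x 0.008870 = 0.0003508 mol.
From the balanced equation, 1 mol I2 reacts with 1 mol ascorbic acid, so n(ascorbic acid) = 0.0003508 x 1/1 = 0.0003508 mol.
[ascorbic acid] = 0.0003508 / 0.03534 L = 0.00993 M.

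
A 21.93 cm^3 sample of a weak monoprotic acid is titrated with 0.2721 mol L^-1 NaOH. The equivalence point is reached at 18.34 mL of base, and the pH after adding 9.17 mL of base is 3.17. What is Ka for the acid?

6.8 x 10^-4

9.17 mL is half of the equivalence volume, so this is the half-equivalence point where [HA] = [A^-].
At half-equivalence pH = pKa, so pKa = 3.17.
Ka = 10^(-3.17) = 6.8 x 10^-4.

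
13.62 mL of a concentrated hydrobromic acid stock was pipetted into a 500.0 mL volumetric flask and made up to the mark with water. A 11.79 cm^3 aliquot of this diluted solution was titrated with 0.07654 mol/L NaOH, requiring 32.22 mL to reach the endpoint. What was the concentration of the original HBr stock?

n(NaOH) = 0.07654 x 0.03222 = 0.002466 mol.
n(HBr) in the aliquot = 0.002466 mol.
[diluted HBr] = 0.002466 / 0.01179 = 0.2092 M.
Dilution factor = 500.0/13.62 = 36.71, so [stock] = 0.2092 x 36.71 = 7.68 M.

7.68 M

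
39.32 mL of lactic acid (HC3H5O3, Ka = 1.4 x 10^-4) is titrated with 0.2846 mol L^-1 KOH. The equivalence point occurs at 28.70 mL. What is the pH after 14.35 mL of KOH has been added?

3.85

14.35 mL is exactly half the equivalence volume (28.70/2), i.e. the half-equivalence point.
There, n(HA) = n(A^-), so pH = pKa = -log(1.4 x 10^-4) = 3.85.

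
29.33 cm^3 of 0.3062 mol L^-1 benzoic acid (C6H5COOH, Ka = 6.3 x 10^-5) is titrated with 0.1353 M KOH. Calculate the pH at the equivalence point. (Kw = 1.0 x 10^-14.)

8.59

n(C6H5COOH) = 0.3062 x 0.02933 = 0.008981 mol; V(KOH) at equivalence = 0.008981/0.1353 = 0.06638 L.
At equivalence all the acid is converted to C6H5COO-; total volume = 0.02933 + 0.06638 = 0.09571 L, so [C6H5COO-] = 0.008981/0.09571 = 0.09384 M.
Kb = Kw/Ka = 1.0e-14 / 6.3 x 10^-5 = 1.59e-10.
[OH^-] = sqrt(Kb x [C6H5COO-]) = sqrt(1.59e-10 x 0.09384) = 3.86e-6 M.
pOH = 5.41, so pH = 14.00 - 5.41 = 8.59.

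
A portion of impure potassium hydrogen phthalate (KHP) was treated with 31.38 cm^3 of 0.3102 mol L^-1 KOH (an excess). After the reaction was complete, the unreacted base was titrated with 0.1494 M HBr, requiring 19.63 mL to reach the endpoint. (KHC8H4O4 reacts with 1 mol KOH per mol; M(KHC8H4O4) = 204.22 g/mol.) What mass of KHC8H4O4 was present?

Total n(KOH) added = 0.3102 x 0.03138 = 0.009734 mol.
n(HBr) used = 0.1494 x 0.01963 = 0.002933 mol, which equals the excess n(KOH).
So n(KOH) consumed by the sample = 0.009734 - 0.002933 = 0.006801 mol.
n(KHC8H4O4) = 0.006801 / 1 = 0.006801 mol.
mass = 0.006801 mol x 204.22 g/mol = 1.39 g.

1.39 g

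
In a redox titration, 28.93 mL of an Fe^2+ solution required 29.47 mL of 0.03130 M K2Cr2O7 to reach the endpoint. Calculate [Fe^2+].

n(K2Cr2O7) = 0.03130 x 0.02947 = 0.0009224 mol.
From the balanced equation, 1 mol K2Cr2O7 reacts with 6 mol Fe^2+, so n(Fe^2+) = 0.0009224 x 6/1 = 0.005534 mol.
[Fe^2+] = 0.005534 / 0.02893 L = 0.191 M.

0.191 M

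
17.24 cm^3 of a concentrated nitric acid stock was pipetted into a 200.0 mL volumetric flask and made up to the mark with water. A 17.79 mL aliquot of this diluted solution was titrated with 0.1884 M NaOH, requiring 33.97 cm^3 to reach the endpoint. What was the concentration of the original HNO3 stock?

4.17 M

n(NaOH) = 0.1884 x 0.03397 = 0.006400 mol.
n(HNO3) in the aliquot = 0.006400 mol.
[diluted HNO3] = 0.006400 / 0.01779 = 0.3597 M.
Dilution factor = 200.0/17.24 = 11.60, so [stock] = 0.3597 x 11.60 = 4.17 M.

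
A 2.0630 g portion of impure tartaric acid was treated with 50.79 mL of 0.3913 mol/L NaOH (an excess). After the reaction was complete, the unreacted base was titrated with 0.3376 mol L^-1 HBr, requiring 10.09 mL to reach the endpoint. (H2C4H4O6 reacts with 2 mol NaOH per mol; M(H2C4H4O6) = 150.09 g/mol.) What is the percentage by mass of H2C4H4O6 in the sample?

Total n(NaOH) added = 0.3913 x 0.05079 = 0.01987 mol.
n(HBr) used = 0.3376 x 0.01009 = 0.003406 mol, which equals the excess n(NaOH).
So n(NaOH) consumed by the sample = 0.01987 - 0.003406 = 0.01647 mol.
n(H2C4H4O6) = 0.01647 / 2 = 0.008234 mol.
mass H2C4H4O6 = 0.008234 x 150.09 = 1.236 g, so %H2C4H4O6 = 1.236/2.0630 x 100 = 59.9%.

59.9%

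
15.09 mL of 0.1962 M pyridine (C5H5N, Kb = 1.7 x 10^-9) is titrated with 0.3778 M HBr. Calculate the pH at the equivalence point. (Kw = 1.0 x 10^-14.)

3.06

n(C5H5N) = 0.1962 x 0.01509 = 0.002961 mol; V(HBr) at equivalence = 0.002961/0.3778 = 0.007837 L.
At equivalence the base is fully converted to C5H5NH+; total volume = 0.02293 L, so [C5H5NH+] = 0.002961/0.02293 = 0.1291 M.
Ka(C5H5NH+) = Kw/Kb = 1.0e-14 / 1.7 x 10^-9 = 5.88e-6.
[H^+] = sqrt(Ka x [C5H5NH+]) = sqrt(5.88e-6 x 0.1291) = 0.000872 M.
pH = -log(0.000872) = 3.06.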